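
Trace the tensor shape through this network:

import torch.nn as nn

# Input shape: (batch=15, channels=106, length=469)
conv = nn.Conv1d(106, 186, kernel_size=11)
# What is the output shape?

Input shape: (15, 106, 469)
Output shape: (15, 186, 459)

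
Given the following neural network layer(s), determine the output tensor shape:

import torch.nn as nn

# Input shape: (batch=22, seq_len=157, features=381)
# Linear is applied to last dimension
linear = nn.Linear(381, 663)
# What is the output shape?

Input shape: (22, 157, 381)
Output shape: (22, 157, 663)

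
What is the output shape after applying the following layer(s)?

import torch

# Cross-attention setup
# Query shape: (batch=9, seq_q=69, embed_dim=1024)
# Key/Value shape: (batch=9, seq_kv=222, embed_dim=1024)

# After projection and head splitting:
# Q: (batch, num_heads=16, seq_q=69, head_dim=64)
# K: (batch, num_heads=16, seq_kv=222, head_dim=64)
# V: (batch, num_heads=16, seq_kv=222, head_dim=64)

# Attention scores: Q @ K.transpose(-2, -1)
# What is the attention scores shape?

Input shape: (9, 69, 1024)
Output shape: (9, 16, 69, 222)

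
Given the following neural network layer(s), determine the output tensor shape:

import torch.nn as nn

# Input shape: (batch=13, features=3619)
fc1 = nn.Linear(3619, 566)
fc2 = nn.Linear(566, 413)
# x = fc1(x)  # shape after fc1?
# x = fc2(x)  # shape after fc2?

Input shape: (13, 3619)
  -> after fc1: (13, 566)
Output shape: (13, 413)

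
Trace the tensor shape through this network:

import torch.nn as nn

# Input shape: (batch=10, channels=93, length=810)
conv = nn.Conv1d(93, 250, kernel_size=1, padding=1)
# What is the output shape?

Input shape: (10, 93, 810)
Output shape: (10, 250, 812)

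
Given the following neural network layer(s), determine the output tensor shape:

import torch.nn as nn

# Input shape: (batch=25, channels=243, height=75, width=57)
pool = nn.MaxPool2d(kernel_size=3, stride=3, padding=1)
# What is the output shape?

Input shape: (25, 243, 75, 57)
Output shape: (25, 243, 25, 19)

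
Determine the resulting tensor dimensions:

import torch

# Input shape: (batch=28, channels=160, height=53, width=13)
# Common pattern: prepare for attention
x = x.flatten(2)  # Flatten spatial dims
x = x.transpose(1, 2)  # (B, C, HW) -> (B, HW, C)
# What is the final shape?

Input shape: (28, 160, 53, 13)
  -> after flatten(2): (28, 160, 689)
Output shape: (28, 689, 160)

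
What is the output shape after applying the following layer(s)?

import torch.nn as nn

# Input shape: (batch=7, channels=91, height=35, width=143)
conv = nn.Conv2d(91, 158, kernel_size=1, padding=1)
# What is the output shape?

Input shape: (7, 91, 35, 143)
Output shape: (7, 158, 37, 145)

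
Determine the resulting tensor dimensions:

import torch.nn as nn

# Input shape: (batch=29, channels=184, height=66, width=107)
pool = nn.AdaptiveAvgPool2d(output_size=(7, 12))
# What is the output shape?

Input shape: (29, 184, 66, 107)
Output shape: (29, 184, 7, 12)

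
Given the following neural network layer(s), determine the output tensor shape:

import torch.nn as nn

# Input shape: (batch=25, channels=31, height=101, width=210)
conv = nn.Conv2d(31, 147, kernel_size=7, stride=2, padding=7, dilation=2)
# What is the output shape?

Input shape: (25, 31, 101, 210)
Output shape: (25, 147, 52, 106)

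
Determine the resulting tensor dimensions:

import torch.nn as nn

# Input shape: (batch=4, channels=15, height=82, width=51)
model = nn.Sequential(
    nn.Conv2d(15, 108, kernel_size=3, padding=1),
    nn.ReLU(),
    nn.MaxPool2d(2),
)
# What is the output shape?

Input shape: (4, 15, 82, 51)
  -> after Conv2d: (4, 108, 82, 51)
  -> after ReLU: (4, 108, 82, 51)
Output shape: (4, 108, 41, 25)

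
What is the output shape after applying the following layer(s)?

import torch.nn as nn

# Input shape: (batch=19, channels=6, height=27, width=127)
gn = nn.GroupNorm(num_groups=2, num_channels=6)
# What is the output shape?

Input shape: (19, 6, 27, 127)
Output shape: (19, 6, 27, 127)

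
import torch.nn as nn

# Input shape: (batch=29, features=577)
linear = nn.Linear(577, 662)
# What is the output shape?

Input shape: (29, 577)
Output shape: (29, 662)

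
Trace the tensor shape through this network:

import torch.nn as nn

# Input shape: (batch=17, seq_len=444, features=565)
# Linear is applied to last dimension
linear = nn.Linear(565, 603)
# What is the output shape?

Input shape: (17, 444, 565)
Output shape: (17, 444, 603)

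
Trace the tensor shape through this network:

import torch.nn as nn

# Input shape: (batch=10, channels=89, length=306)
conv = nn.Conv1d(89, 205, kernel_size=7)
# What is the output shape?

Input shape: (10, 89, 306)
Output shape: (10, 205, 300)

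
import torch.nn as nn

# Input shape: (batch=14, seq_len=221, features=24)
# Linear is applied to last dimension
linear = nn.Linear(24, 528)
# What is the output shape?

Input shape: (14, 221, 24)
Output shape: (14, 221, 528)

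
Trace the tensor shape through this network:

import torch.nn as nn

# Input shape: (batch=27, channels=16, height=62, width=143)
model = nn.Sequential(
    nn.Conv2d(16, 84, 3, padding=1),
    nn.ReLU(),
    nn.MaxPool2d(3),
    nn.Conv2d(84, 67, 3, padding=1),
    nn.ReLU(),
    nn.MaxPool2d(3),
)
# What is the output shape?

Input shape: (27, 16, 62, 143)
  -> after first Conv2d: (27, 84, 62, 143)
  -> after first MaxPool2d: (27, 84, 20, 47)
  -> after second Conv2d: (27, 67, 20, 47)
Output shape: (27, 67, 6, 15)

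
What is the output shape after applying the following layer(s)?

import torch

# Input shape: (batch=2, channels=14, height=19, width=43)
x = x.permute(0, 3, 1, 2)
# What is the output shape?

Input shape: (2, 14, 19, 43)
Output shape: (2, 43, 14, 19)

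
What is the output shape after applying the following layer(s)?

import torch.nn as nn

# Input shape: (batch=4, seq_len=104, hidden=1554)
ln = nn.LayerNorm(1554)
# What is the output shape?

Input shape: (4, 104, 1554)
Output shape: (4, 104, 1554)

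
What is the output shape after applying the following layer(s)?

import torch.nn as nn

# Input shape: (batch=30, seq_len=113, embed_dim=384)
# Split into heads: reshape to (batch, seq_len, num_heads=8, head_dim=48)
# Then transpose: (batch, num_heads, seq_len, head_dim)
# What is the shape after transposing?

Input shape: (30, 113, 384)
  -> after reshape: (30, 113, 8, 48)
Output shape: (30, 8, 113, 48)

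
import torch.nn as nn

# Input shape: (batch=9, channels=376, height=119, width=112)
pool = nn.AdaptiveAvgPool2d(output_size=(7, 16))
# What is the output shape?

Input shape: (9, 376, 119, 112)
Output shape: (9, 376, 7, 16)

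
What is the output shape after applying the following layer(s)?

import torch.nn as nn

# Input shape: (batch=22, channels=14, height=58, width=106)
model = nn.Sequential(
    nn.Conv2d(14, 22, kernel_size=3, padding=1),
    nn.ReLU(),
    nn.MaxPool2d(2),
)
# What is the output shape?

Input shape: (22, 14, 58, 106)
  -> after Conv2d: (22, 22, 58, 106)
  -> after ReLU: (22, 22, 58, 106)
Output shape: (22, 22, 29, 53)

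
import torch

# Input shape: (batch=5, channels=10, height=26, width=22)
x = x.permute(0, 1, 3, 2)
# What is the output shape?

Input shape: (5, 10, 26, 22)
Output shape: (5, 10, 22, 26)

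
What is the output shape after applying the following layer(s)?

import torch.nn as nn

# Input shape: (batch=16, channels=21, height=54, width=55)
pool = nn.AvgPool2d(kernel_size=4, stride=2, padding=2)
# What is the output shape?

Input shape: (16, 21, 54, 55)
Output shape: (16, 21, 28, 28)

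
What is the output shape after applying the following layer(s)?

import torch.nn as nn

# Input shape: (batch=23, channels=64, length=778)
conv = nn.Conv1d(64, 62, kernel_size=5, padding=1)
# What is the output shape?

Input shape: (23, 64, 778)
Output shape: (23, 62, 776)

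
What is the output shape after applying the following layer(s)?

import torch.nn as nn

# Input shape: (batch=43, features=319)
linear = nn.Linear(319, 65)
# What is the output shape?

Input shape: (43, 319)
Output shape: (43, 65)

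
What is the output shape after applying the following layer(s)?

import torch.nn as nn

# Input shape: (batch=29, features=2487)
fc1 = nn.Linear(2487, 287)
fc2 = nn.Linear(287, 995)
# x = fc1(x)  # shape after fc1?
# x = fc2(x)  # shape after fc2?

Input shape: (29, 2487)
  -> after fc1: (29, 287)
Output shape: (29, 995)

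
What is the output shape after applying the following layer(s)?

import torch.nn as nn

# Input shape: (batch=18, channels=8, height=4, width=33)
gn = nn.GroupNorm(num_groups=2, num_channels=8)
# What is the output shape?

Input shape: (18, 8, 4, 33)
Output shape: (18, 8, 4, 33)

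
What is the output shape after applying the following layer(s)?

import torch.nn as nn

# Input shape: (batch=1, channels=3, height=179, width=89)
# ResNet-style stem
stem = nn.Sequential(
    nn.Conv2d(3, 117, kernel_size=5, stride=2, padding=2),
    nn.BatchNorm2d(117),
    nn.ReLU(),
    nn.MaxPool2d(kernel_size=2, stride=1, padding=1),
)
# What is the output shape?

Input shape: (1, 3, 179, 89)
  -> after Conv2d 5x5 stride=2: (1, 117, 90, 45)
Output shape: (1, 117, 91, 46)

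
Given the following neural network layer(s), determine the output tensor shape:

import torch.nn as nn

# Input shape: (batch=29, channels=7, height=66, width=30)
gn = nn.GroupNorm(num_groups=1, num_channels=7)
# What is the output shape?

Input shape: (29, 7, 66, 30)
Output shape: (29, 7, 66, 30)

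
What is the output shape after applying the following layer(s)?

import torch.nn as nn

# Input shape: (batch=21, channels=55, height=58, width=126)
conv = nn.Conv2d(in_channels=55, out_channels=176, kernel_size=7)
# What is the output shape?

Input shape: (21, 55, 58, 126)
Output shape: (21, 176, 52, 120)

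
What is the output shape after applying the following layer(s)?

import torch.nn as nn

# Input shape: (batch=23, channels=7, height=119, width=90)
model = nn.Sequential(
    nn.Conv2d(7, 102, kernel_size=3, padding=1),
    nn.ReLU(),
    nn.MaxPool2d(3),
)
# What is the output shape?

Input shape: (23, 7, 119, 90)
  -> after Conv2d: (23, 102, 119, 90)
  -> after ReLU: (23, 102, 119, 90)
Output shape: (23, 102, 39, 30)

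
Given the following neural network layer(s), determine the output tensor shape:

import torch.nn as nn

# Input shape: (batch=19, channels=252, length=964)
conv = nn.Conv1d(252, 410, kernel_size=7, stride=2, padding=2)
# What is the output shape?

Input shape: (19, 252, 964)
Output shape: (19, 410, 481)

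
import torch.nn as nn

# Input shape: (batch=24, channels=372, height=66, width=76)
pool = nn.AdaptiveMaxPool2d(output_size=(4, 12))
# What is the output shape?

Input shape: (24, 372, 66, 76)
Output shape: (24, 372, 4, 12)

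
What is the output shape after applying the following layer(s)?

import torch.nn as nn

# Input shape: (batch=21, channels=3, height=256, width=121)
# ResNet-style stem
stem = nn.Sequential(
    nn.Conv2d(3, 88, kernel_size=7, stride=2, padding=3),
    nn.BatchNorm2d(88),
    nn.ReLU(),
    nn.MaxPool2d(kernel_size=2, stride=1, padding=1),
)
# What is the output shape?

Input shape: (21, 3, 256, 121)
  -> after Conv2d 7x7 stride=2: (21, 88, 128, 61)
Output shape: (21, 88, 129, 62)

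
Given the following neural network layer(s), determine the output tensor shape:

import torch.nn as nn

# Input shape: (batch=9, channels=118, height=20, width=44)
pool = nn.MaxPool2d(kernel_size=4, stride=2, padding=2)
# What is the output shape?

Input shape: (9, 118, 20, 44)
Output shape: (9, 118, 11, 23)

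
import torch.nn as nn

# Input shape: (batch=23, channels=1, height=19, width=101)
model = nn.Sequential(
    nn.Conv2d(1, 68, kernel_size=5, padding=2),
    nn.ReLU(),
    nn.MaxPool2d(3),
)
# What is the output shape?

Input shape: (23, 1, 19, 101)
  -> after Conv2d: (23, 68, 19, 101)
  -> after ReLU: (23, 68, 19, 101)
Output shape: (23, 68, 6, 33)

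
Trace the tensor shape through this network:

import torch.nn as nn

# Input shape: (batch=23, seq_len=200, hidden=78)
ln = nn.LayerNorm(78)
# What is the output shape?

Input shape: (23, 200, 78)
Output shape: (23, 200, 78)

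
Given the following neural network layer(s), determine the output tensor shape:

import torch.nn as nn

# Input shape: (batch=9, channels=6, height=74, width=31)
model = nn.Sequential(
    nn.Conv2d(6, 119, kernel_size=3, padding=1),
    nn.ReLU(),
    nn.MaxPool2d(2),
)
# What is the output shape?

Input shape: (9, 6, 74, 31)
  -> after Conv2d: (9, 119, 74, 31)
  -> after ReLU: (9, 119, 74, 31)
Output shape: (9, 119, 37, 15)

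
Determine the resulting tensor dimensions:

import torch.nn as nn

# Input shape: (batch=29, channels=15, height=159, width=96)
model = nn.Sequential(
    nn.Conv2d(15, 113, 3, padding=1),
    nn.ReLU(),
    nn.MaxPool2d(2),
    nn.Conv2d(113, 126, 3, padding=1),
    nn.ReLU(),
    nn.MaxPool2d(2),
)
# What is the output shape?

Input shape: (29, 15, 159, 96)
  -> after first Conv2d: (29, 113, 159, 96)
  -> after first MaxPool2d: (29, 113, 79, 48)
  -> after second Conv2d: (29, 126, 79, 48)
Output shape: (29, 126, 39, 24)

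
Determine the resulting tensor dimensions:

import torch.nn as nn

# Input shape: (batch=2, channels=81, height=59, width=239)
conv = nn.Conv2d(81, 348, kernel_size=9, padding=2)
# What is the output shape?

Input shape: (2, 81, 59, 239)
Output shape: (2, 348, 55, 235)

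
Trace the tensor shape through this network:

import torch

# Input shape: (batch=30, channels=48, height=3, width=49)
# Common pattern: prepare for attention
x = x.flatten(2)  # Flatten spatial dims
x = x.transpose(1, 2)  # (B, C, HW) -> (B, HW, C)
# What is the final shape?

Input shape: (30, 48, 3, 49)
  -> after flatten(2): (30, 48, 147)
Output shape: (30, 147, 48)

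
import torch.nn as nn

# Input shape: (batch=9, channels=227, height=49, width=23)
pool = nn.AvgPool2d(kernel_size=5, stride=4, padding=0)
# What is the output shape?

Input shape: (9, 227, 49, 23)
Output shape: (9, 227, 12, 5)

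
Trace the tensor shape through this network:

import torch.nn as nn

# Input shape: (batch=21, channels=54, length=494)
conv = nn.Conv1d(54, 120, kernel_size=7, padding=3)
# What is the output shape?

Input shape: (21, 54, 494)
Output shape: (21, 120, 494)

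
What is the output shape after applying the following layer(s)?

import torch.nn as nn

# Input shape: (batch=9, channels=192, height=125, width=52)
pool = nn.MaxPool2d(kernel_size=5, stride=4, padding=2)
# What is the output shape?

Input shape: (9, 192, 125, 52)
Output shape: (9, 192, 32, 13)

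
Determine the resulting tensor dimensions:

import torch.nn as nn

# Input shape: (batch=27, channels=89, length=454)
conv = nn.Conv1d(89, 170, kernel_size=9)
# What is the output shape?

Input shape: (27, 89, 454)
Output shape: (27, 170, 446)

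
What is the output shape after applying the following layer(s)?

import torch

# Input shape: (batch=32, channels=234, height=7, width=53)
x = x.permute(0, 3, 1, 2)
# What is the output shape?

Input shape: (32, 234, 7, 53)
Output shape: (32, 53, 234, 7)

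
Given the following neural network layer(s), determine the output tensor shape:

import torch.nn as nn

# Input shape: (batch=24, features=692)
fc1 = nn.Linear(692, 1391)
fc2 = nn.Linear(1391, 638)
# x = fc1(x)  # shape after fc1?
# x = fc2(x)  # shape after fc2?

Input shape: (24, 692)
  -> after fc1: (24, 1391)
Output shape: (24, 638)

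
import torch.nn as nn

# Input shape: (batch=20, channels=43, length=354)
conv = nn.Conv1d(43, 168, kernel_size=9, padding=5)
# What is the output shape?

Input shape: (20, 43, 354)
Output shape: (20, 168, 356)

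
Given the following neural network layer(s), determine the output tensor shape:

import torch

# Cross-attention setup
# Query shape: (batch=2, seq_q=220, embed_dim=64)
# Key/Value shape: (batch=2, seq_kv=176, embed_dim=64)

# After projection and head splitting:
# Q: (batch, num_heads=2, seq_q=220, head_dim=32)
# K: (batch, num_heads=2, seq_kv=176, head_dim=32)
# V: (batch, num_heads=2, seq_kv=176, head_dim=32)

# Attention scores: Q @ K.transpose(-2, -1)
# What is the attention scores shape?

Input shape: (2, 220, 64)
Output shape: (2, 2, 220, 176)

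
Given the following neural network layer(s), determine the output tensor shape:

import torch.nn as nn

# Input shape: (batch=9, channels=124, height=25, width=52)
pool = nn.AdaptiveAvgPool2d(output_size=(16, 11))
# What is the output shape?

Input shape: (9, 124, 25, 52)
Output shape: (9, 124, 16, 11)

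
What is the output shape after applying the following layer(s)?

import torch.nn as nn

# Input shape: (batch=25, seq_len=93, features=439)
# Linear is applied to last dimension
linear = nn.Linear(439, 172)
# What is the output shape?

Input shape: (25, 93, 439)
Output shape: (25, 93, 172)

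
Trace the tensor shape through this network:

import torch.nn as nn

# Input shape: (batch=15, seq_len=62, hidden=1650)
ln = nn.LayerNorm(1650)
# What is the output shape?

Input shape: (15, 62, 1650)
Output shape: (15, 62, 1650)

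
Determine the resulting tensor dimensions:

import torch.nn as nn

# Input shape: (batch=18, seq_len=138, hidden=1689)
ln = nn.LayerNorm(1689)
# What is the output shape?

Input shape: (18, 138, 1689)
Output shape: (18, 138, 1689)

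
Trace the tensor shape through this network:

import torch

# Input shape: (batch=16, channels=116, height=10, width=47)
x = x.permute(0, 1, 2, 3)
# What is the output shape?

Input shape: (16, 116, 10, 47)
Output shape: (16, 116, 10, 47)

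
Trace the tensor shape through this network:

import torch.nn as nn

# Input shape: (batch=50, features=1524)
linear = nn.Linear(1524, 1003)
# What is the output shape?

Input shape: (50, 1524)
Output shape: (50, 1003)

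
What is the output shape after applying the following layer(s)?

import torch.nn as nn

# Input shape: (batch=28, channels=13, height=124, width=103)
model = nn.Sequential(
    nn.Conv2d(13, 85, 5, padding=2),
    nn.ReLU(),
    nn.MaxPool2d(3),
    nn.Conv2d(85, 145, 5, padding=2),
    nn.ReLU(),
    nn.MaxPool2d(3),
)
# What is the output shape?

Input shape: (28, 13, 124, 103)
  -> after first Conv2d: (28, 85, 124, 103)
  -> after first MaxPool2d: (28, 85, 41, 34)
  -> after second Conv2d: (28, 145, 41, 34)
Output shape: (28, 145, 13, 11)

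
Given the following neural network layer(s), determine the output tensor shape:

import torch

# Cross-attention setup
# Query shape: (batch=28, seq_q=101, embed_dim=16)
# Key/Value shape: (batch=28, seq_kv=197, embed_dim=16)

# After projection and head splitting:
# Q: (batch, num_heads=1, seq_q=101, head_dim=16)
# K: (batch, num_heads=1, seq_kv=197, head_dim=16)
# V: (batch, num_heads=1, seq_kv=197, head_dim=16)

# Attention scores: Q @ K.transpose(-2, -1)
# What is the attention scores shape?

Input shape: (28, 101, 16)
Output shape: (28, 1, 101, 197)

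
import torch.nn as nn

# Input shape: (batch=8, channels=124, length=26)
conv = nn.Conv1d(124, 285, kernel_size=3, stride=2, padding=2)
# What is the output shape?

Input shape: (8, 124, 26)
Output shape: (8, 285, 14)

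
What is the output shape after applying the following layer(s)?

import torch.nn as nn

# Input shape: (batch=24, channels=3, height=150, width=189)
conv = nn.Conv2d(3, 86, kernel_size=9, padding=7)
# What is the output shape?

Input shape: (24, 3, 150, 189)
Output shape: (24, 86, 156, 195)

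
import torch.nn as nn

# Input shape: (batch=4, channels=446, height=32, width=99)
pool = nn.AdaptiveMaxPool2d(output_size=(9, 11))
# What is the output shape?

Input shape: (4, 446, 32, 99)
Output shape: (4, 446, 9, 11)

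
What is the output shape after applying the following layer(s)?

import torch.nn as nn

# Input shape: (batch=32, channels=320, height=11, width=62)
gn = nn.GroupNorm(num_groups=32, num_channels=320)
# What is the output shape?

Input shape: (32, 320, 11, 62)
Output shape: (32, 320, 11, 62)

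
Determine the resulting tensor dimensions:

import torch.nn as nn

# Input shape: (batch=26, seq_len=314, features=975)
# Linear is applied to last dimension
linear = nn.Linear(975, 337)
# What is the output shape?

Input shape: (26, 314, 975)
Output shape: (26, 314, 337)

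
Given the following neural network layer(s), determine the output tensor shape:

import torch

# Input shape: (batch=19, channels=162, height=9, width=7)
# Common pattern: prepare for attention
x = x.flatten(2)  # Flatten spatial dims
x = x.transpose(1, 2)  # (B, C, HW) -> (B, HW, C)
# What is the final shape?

Input shape: (19, 162, 9, 7)
  -> after flatten(2): (19, 162, 63)
Output shape: (19, 63, 162)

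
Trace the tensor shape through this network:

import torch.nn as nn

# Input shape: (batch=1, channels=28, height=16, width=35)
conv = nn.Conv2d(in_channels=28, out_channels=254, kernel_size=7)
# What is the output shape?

Input shape: (1, 28, 16, 35)
Output shape: (1, 254, 10, 29)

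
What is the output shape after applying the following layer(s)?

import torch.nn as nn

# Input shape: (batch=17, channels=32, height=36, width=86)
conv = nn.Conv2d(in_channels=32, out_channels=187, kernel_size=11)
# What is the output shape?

Input shape: (17, 32, 36, 86)
Output shape: (17, 187, 26, 76)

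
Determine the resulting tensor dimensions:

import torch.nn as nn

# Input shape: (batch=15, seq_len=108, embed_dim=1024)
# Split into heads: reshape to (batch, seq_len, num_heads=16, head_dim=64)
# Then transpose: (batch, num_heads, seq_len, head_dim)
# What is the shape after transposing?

Input shape: (15, 108, 1024)
  -> after reshape: (15, 108, 16, 64)
Output shape: (15, 16, 108, 64)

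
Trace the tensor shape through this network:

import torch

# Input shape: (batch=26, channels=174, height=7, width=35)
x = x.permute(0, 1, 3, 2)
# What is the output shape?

Input shape: (26, 174, 7, 35)
Output shape: (26, 174, 35, 7)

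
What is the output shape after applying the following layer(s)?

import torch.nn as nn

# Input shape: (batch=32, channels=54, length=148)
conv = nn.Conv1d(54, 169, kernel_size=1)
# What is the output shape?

Input shape: (32, 54, 148)
Output shape: (32, 169, 148)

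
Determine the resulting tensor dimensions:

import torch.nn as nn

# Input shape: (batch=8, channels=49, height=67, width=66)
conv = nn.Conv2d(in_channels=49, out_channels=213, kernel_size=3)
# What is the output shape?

Input shape: (8, 49, 67, 66)
Output shape: (8, 213, 65, 64)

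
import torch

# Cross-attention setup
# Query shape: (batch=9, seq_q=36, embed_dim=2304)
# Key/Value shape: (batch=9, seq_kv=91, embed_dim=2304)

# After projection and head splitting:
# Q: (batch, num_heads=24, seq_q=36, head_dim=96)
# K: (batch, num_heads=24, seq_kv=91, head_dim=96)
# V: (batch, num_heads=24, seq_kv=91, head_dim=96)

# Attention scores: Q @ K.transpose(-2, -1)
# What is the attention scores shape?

Input shape: (9, 36, 2304)
Output shape: (9, 24, 36, 91)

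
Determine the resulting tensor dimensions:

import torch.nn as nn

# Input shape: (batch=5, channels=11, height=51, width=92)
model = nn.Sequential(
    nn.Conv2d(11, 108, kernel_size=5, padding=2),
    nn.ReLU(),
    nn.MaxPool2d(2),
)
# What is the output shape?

Input shape: (5, 11, 51, 92)
  -> after Conv2d: (5, 108, 51, 92)
  -> after ReLU: (5, 108, 51, 92)
Output shape: (5, 108, 25, 46)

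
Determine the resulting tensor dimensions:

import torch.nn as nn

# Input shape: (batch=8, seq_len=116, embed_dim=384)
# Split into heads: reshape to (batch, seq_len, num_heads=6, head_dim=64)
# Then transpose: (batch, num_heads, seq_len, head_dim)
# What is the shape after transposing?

Input shape: (8, 116, 384)
  -> after reshape: (8, 116, 6, 64)
Output shape: (8, 6, 116, 64)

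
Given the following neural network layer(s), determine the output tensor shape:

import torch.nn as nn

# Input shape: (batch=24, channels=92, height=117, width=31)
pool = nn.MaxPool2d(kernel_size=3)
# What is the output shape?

Input shape: (24, 92, 117, 31)
Output shape: (24, 92, 39, 10)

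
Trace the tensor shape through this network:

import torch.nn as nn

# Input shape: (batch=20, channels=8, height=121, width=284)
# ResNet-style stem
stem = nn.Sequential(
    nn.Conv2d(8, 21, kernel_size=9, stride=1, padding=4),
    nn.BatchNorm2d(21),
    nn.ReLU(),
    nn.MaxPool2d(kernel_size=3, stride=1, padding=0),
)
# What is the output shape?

Input shape: (20, 8, 121, 284)
  -> after Conv2d 9x9 stride=1: (20, 21, 121, 284)
Output shape: (20, 21, 119, 282)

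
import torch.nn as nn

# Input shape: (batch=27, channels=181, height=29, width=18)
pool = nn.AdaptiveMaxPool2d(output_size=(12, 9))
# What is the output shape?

Input shape: (27, 181, 29, 18)
Output shape: (27, 181, 12, 9)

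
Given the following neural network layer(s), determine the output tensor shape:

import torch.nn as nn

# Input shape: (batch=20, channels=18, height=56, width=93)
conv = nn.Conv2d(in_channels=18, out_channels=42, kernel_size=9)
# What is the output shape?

Input shape: (20, 18, 56, 93)
Output shape: (20, 42, 48, 85)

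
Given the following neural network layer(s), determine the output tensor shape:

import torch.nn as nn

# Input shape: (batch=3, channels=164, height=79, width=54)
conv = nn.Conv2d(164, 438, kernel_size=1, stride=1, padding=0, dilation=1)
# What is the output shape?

Input shape: (3, 164, 79, 54)
Output shape: (3, 438, 79, 54)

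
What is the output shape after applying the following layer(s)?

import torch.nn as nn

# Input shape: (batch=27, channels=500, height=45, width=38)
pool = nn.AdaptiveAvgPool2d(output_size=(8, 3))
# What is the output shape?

Input shape: (27, 500, 45, 38)
Output shape: (27, 500, 8, 3)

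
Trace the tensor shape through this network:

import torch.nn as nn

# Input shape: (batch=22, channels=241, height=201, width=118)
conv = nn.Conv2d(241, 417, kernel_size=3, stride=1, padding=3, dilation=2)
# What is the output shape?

Input shape: (22, 241, 201, 118)
Output shape: (22, 417, 203, 120)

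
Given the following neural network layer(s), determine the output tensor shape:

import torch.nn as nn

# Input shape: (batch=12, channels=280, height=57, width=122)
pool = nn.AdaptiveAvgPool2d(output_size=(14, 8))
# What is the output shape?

Input shape: (12, 280, 57, 122)
Output shape: (12, 280, 14, 8)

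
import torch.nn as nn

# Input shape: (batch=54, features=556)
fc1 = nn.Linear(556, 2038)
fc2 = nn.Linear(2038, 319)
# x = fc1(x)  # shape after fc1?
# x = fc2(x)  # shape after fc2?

Input shape: (54, 556)
  -> after fc1: (54, 2038)
Output shape: (54, 319)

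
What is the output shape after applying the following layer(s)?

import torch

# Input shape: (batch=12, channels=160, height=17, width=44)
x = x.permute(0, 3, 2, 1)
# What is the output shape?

Input shape: (12, 160, 17, 44)
Output shape: (12, 44, 17, 160)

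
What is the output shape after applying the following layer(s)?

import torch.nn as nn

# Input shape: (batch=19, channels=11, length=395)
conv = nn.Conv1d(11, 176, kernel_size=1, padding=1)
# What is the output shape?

Input shape: (19, 11, 395)
Output shape: (19, 176, 397)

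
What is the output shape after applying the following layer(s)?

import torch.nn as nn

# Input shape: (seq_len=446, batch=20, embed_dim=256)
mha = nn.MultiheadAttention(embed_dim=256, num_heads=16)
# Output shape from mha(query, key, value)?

Input shape: (446, 20, 256)
Output shape: (446, 20, 256)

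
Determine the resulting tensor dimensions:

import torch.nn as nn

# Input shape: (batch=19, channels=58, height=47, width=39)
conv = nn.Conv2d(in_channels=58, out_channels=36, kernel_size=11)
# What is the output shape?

Input shape: (19, 58, 47, 39)
Output shape: (19, 36, 37, 29)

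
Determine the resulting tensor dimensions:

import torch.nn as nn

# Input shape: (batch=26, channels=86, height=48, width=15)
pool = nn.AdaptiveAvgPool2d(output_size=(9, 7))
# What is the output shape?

Input shape: (26, 86, 48, 15)
Output shape: (26, 86, 9, 7)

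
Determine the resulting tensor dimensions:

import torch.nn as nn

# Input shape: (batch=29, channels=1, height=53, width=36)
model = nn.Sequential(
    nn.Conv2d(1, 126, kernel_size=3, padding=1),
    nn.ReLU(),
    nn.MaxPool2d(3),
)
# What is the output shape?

Input shape: (29, 1, 53, 36)
  -> after Conv2d: (29, 126, 53, 36)
  -> after ReLU: (29, 126, 53, 36)
Output shape: (29, 126, 17, 12)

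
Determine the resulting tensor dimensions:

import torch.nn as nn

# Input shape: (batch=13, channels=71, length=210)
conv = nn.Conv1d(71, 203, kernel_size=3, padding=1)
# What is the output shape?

Input shape: (13, 71, 210)
Output shape: (13, 203, 210)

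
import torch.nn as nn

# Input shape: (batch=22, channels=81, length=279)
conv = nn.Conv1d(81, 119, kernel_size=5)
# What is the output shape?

Input shape: (22, 81, 279)
Output shape: (22, 119, 275)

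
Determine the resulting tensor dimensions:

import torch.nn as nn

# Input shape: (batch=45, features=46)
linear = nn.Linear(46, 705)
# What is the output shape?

Input shape: (45, 46)
Output shape: (45, 705)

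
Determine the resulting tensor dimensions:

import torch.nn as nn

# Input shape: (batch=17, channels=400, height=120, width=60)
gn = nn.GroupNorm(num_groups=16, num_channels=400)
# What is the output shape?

Input shape: (17, 400, 120, 60)
Output shape: (17, 400, 120, 60)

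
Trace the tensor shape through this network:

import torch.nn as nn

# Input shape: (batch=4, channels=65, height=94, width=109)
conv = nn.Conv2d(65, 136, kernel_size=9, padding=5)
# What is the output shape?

Input shape: (4, 65, 94, 109)
Output shape: (4, 136, 96, 111)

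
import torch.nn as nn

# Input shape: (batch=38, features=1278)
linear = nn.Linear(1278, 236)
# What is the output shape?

Input shape: (38, 1278)
Output shape: (38, 236)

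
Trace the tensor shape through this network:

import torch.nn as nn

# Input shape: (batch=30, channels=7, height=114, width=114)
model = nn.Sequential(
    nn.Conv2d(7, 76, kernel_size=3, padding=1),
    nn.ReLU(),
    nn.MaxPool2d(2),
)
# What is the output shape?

Input shape: (30, 7, 114, 114)
  -> after Conv2d: (30, 76, 114, 114)
  -> after ReLU: (30, 76, 114, 114)
Output shape: (30, 76, 57, 57)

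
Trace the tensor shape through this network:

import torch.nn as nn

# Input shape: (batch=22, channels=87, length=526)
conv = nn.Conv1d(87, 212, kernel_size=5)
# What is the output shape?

Input shape: (22, 87, 526)
Output shape: (22, 212, 522)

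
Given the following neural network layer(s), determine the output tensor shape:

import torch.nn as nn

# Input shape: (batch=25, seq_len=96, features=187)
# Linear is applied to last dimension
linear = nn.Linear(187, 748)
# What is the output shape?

Input shape: (25, 96, 187)
Output shape: (25, 96, 748)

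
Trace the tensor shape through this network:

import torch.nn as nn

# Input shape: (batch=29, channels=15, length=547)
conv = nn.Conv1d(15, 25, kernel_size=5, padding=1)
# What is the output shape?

Input shape: (29, 15, 547)
Output shape: (29, 25, 545)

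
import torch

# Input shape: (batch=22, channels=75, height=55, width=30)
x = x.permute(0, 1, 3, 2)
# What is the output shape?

Input shape: (22, 75, 55, 30)
Output shape: (22, 75, 30, 55)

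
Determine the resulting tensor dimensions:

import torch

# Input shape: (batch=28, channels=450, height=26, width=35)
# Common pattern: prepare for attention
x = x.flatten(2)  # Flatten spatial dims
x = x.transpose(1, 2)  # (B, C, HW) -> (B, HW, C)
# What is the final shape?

Input shape: (28, 450, 26, 35)
  -> after flatten(2): (28, 450, 910)
Output shape: (28, 910, 450)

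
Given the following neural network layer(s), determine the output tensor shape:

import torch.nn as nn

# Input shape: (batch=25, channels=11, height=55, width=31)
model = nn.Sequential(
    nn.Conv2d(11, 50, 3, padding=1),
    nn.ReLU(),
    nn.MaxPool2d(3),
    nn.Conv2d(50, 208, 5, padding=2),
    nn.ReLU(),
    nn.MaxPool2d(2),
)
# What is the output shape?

Input shape: (25, 11, 55, 31)
  -> after first Conv2d: (25, 50, 55, 31)
  -> after first MaxPool2d: (25, 50, 18, 10)
  -> after second Conv2d: (25, 208, 18, 10)
Output shape: (25, 208, 9, 5)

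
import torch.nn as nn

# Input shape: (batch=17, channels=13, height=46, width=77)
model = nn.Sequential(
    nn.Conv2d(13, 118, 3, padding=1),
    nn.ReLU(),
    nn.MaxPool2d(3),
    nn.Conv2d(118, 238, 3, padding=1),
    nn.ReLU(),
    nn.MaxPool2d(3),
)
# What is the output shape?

Input shape: (17, 13, 46, 77)
  -> after first Conv2d: (17, 118, 46, 77)
  -> after first MaxPool2d: (17, 118, 15, 25)
  -> after second Conv2d: (17, 238, 15, 25)
Output shape: (17, 238, 5, 8)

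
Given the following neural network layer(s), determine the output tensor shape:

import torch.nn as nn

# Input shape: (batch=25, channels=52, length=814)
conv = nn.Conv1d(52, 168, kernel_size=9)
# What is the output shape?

Input shape: (25, 52, 814)
Output shape: (25, 168, 806)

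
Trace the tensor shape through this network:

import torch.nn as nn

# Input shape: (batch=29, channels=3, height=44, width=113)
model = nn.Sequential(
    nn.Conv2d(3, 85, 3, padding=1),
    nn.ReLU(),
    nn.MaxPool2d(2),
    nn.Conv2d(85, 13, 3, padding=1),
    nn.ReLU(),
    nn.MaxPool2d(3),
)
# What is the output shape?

Input shape: (29, 3, 44, 113)
  -> after first Conv2d: (29, 85, 44, 113)
  -> after first MaxPool2d: (29, 85, 22, 56)
  -> after second Conv2d: (29, 13, 22, 56)
Output shape: (29, 13, 7, 18)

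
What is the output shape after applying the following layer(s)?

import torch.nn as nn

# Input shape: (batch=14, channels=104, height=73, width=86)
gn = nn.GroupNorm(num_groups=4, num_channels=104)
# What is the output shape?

Input shape: (14, 104, 73, 86)
Output shape: (14, 104, 73, 86)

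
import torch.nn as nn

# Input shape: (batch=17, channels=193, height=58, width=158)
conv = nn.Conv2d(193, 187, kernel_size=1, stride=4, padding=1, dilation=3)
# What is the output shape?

Input shape: (17, 193, 58, 158)
Output shape: (17, 187, 15, 40)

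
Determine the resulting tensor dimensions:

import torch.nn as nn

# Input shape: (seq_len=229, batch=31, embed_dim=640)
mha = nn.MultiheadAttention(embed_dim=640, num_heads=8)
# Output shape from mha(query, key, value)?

Input shape: (229, 31, 640)
Output shape: (229, 31, 640)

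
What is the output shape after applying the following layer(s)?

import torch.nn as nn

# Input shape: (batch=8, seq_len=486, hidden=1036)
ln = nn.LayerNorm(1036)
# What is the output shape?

Input shape: (8, 486, 1036)
Output shape: (8, 486, 1036)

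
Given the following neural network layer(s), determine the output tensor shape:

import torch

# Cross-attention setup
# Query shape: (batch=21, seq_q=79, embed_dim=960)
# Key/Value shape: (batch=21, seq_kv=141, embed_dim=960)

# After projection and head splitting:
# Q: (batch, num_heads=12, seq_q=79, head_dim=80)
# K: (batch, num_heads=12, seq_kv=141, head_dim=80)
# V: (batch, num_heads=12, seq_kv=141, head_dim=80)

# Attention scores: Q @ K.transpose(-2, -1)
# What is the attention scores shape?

Input shape: (21, 79, 960)
Output shape: (21, 12, 79, 141)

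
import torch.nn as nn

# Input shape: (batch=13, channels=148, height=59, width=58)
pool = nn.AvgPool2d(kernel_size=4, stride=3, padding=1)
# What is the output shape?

Input shape: (13, 148, 59, 58)
Output shape: (13, 148, 20, 19)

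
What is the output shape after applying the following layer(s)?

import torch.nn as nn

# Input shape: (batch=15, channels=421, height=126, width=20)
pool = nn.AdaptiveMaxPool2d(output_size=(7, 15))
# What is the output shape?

Input shape: (15, 421, 126, 20)
Output shape: (15, 421, 7, 15)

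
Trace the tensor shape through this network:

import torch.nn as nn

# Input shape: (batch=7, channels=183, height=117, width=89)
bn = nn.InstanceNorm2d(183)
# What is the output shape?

Input shape: (7, 183, 117, 89)
Output shape: (7, 183, 117, 89)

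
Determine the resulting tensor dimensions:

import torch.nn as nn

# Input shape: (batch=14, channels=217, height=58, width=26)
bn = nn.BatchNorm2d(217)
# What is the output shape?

Input shape: (14, 217, 58, 26)
Output shape: (14, 217, 58, 26)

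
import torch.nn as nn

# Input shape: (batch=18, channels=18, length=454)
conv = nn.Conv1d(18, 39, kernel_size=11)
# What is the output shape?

Input shape: (18, 18, 454)
Output shape: (18, 39, 444)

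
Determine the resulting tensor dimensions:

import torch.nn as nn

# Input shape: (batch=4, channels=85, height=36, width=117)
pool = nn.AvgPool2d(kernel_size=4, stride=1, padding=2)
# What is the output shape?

Input shape: (4, 85, 36, 117)
Output shape: (4, 85, 37, 118)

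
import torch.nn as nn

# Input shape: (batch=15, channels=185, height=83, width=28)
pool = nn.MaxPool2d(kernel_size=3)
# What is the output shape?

Input shape: (15, 185, 83, 28)
Output shape: (15, 185, 27, 9)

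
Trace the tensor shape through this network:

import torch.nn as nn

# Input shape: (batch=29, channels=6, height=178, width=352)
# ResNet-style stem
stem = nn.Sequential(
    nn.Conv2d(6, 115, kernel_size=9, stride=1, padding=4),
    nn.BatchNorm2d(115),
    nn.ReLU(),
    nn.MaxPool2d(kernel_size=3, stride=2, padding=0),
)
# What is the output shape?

Input shape: (29, 6, 178, 352)
  -> after Conv2d 9x9 stride=1: (29, 115, 178, 352)
Output shape: (29, 115, 88, 175)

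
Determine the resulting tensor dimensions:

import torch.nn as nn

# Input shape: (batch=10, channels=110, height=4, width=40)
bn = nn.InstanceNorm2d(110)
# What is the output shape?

Input shape: (10, 110, 4, 40)
Output shape: (10, 110, 4, 40)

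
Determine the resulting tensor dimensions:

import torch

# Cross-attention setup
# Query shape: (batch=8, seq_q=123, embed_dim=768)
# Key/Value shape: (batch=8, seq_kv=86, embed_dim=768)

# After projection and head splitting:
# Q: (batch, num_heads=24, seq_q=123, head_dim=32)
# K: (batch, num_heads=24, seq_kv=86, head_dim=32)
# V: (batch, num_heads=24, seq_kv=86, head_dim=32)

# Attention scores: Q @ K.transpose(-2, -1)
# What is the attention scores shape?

Input shape: (8, 123, 768)
Output shape: (8, 24, 123, 86)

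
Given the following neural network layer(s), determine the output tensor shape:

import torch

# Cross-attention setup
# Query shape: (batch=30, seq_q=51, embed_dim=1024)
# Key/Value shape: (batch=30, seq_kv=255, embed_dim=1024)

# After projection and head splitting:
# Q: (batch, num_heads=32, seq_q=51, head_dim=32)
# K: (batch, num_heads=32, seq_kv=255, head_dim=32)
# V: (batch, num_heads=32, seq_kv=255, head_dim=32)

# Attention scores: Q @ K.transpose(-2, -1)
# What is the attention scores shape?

Input shape: (30, 51, 1024)
Output shape: (30, 32, 51, 255)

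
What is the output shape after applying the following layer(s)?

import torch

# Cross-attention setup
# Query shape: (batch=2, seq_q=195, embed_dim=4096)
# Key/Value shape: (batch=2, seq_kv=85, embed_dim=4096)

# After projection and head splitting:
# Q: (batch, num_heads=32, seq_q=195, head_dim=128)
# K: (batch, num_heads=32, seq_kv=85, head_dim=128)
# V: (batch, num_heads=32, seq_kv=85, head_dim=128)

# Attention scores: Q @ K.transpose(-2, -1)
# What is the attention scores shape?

Input shape: (2, 195, 4096)
Output shape: (2, 32, 195, 85)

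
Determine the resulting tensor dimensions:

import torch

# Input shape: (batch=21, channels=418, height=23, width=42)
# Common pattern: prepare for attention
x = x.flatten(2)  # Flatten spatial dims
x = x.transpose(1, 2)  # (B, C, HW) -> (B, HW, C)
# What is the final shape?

Input shape: (21, 418, 23, 42)
  -> after flatten(2): (21, 418, 966)
Output shape: (21, 966, 418)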